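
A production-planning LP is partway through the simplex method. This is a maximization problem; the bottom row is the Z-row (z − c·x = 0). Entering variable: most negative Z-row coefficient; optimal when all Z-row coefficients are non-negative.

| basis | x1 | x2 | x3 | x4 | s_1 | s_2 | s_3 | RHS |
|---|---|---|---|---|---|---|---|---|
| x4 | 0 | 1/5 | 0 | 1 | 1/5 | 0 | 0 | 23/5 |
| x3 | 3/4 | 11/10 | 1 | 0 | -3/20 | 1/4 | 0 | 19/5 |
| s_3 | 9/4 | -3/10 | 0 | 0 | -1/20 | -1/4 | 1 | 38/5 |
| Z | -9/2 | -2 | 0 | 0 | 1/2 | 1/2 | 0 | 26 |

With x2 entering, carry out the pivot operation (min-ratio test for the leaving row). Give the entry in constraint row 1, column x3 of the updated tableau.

-2/11

Ratio test on column x2 — row 1: (23/5)/(1/5) = 23; row 2: (19/5)/(11/10) = 38/11; row 3: entry -3/10 ≤ 0. Minimum is 38/11 at row 2 (x3 leaves); pivot element 11/10.
Divide row 2 by 11/10; eliminate column x2 from the other rows.
Row 1 update in column x3: 0 − (1/5)·(10/11) = -2/11.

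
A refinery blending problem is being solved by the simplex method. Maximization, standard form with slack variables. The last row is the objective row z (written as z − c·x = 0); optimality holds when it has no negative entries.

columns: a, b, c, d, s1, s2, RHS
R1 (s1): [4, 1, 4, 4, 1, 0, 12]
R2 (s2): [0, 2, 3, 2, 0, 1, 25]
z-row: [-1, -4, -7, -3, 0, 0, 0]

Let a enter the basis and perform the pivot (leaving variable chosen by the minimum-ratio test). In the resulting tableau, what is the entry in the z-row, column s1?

Ratio test on column a — row 1: 12/4 = 3; row 2: entry 0 ≤ 0. Minimum is 3 at row 1 (s1 leaves); pivot element 4.
Divide row 1 by 4; eliminate column a from the other rows.
z-row update in column s1: 0 − (-1)·(1/4) = 1/4.

1/4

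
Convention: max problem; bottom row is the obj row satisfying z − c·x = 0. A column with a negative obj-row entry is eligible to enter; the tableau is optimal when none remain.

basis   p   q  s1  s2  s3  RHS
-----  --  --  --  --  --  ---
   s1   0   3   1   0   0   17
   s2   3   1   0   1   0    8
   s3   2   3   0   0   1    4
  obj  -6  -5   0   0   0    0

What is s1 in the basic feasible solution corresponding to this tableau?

s1 is basic (row 1); its value is the RHS of that row, 17.

17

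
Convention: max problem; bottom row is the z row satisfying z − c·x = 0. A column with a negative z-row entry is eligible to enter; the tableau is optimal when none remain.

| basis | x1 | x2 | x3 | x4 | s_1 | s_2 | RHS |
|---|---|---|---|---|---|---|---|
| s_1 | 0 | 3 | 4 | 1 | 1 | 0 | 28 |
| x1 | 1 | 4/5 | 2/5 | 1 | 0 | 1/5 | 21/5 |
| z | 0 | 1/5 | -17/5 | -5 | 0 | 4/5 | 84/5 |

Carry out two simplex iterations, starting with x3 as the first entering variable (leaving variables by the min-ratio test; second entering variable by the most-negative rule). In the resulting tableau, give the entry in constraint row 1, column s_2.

Ratio test on column x3 — row 1: 28/4 = 7; row 2: (21/5)/(2/5) = 21/2. Minimum is 7 at row 1 (s_1 leaves); pivot element 4.
Divide row 1 by 4; eliminate column x3 from the other rows.
Second iteration: most negative z-row entry is -83/20 in column x4, so x4 enters.
Ratio test on column x4 — row 1: 7/(1/4) = 28; row 2: (7/5)/(9/10) = 14/9. Minimum is 14/9 at row 2 (x1 leaves); pivot element 9/10.
Divide row 2 by 9/10; eliminate column x4 from the other rows.
After both pivots, the entry at constraint row 1, column s_2 is -1/18.

-1/18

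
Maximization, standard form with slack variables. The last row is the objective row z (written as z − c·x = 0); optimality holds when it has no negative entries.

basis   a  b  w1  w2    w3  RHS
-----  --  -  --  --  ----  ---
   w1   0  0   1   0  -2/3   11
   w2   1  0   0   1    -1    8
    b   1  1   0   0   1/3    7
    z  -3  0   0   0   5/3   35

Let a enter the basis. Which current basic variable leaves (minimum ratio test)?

b

Column a entries and ratios — w1: 0 ≤ 0, skip; w2: 8/1 = 8; b: 7/1 = 7.
Smallest ratio is 7 in the row of b, so b leaves.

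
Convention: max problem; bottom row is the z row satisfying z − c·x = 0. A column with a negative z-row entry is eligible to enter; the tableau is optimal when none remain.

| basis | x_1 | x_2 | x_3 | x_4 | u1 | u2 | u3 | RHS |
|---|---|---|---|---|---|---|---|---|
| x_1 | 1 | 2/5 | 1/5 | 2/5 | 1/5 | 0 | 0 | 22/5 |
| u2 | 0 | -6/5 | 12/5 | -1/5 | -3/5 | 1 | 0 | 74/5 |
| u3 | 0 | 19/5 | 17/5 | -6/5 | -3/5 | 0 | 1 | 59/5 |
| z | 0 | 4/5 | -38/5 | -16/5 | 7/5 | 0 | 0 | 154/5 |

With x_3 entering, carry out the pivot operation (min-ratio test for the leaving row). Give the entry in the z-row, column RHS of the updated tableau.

972/17

Ratio test on column x_3 — row 1: (22/5)/(1/5) = 22; row 2: (74/5)/(12/5) = 37/6; row 3: (59/5)/(17/5) = 59/17. Minimum is 59/17 at row 3 (u3 leaves); pivot element 17/5.
Divide row 3 by 17/5; eliminate column x_3 from the other rows.
z-row update in column RHS: 154/5 − (-38/5)·(59/17) = 972/17.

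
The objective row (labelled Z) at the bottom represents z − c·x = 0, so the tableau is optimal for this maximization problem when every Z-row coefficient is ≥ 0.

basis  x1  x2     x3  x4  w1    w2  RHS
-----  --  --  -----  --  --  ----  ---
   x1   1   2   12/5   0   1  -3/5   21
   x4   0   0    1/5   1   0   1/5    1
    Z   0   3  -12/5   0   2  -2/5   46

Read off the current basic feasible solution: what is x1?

21

x1 is basic (row 1); its value is the RHS of that row, 21.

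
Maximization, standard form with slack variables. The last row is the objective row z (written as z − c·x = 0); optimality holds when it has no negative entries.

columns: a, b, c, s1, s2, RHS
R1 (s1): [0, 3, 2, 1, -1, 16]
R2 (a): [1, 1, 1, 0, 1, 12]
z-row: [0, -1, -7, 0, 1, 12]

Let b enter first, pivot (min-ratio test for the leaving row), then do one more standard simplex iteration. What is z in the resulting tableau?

Ratio test on column b — row 1: 16/3 = 16/3; row 2: 12/1 = 12. Minimum is 16/3 at row 1 (s1 leaves); pivot element 3.
Pivot on row 1; the z-row RHS becomes 12 − (-1)·(16/3) = 52/3.
Next entering variable (most negative z-row entry -19/3): c.
Ratio test on column c — row 1: (16/3)/(2/3) = 8; row 2: (20/3)/(1/3) = 20. Minimum is 8 at row 1 (b leaves); pivot element 2/3.
After the second pivot the z-row RHS is 52/3 − (-19/3)·8 = 68.

68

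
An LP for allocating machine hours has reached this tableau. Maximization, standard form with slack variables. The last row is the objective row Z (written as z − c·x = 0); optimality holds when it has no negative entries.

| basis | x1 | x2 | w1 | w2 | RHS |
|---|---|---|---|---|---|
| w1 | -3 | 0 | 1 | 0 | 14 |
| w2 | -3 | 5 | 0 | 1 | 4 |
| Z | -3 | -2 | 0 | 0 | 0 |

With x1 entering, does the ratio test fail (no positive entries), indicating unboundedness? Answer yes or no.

yes

Every constraint-row entry in column x1 is ≤ 0, so increasing x1 is unbounded.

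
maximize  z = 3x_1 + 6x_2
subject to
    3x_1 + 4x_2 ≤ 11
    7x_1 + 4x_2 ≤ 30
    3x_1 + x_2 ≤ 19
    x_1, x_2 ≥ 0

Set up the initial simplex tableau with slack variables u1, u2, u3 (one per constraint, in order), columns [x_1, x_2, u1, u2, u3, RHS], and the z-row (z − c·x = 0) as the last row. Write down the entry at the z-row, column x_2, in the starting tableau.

The z-row carries the negated objective coefficients: the x_2 entry is -6.

-6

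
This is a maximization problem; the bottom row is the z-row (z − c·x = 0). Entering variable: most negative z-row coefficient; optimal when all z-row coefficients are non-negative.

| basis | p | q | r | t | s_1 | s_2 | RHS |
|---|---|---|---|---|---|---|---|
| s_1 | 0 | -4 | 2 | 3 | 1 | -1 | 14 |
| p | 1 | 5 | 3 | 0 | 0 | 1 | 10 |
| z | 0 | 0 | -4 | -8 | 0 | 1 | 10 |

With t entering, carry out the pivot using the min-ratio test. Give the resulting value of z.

142/3

Ratio test on column t — row 1: 14/3 = 14/3; row 2: entry 0 ≤ 0. Minimum is 14/3 at row 1 (s_1 leaves); pivot element 3.
Pivot on row 1; the z-row RHS becomes 10 − (-8)·(14/3) = 142/3.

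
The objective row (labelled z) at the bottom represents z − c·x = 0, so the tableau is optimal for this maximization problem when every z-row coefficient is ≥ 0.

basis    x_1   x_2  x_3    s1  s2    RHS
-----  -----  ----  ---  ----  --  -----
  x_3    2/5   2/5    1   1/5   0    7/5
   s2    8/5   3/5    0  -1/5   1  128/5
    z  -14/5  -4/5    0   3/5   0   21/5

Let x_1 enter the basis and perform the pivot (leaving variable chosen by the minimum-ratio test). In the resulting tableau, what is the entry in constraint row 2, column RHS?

20

Ratio test on column x_1 — row 1: (7/5)/(2/5) = 7/2; row 2: (128/5)/(8/5) = 16. Minimum is 7/2 at row 1 (x_3 leaves); pivot element 2/5.
Divide row 1 by 2/5; eliminate column x_1 from the other rows.
Row 2 update in column RHS: 128/5 − (8/5)·(7/2) = 20.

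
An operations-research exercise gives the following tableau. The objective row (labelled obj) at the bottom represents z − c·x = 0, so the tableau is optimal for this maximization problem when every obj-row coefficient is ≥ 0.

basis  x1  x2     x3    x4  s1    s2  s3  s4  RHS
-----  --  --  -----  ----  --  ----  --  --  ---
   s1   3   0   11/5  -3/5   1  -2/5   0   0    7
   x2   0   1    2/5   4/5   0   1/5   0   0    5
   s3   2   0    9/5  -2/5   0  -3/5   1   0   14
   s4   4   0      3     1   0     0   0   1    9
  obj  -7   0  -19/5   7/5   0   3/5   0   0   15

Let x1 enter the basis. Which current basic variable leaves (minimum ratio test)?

Column x1 entries and ratios — s1: 7/3 = 7/3; x2: 0 ≤ 0, skip; s3: 14/2 = 7; s4: 9/4 = 9/4.
Smallest ratio is 9/4 in the row of s4, so s4 leaves.

s4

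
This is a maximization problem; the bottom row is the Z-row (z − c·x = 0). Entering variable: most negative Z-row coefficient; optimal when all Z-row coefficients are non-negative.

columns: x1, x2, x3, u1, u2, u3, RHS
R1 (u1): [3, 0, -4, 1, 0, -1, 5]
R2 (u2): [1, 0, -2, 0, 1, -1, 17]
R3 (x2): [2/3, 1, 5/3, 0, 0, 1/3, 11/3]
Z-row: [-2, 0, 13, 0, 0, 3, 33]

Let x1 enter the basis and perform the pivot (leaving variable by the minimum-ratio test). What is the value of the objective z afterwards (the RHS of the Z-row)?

109/3

Ratio test on column x1 — row 1: 5/3 = 5/3; row 2: 17/1 = 17; row 3: (11/3)/(2/3) = 11/2. Minimum is 5/3 at row 1 (u1 leaves); pivot element 3.
Pivot on row 1; the Z-row RHS becomes 33 − (-2)·(5/3) = 109/3.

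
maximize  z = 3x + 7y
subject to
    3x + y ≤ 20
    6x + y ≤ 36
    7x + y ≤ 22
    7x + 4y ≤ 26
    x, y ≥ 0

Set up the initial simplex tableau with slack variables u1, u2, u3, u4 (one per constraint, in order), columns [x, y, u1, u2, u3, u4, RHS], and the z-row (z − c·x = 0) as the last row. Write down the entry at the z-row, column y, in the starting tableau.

-7

The z-row carries the negated objective coefficients: the y entry is -7.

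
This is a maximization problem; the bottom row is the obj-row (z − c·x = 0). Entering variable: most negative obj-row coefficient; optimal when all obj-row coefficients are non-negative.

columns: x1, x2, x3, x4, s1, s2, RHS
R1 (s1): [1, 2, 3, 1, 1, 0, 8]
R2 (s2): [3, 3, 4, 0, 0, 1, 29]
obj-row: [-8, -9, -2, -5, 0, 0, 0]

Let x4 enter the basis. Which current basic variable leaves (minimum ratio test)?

Column x4 entries and ratios — s1: 8/1 = 8; s2: 0 ≤ 0, skip.
Smallest ratio is 8 in the row of s1, so s1 leaves.

s1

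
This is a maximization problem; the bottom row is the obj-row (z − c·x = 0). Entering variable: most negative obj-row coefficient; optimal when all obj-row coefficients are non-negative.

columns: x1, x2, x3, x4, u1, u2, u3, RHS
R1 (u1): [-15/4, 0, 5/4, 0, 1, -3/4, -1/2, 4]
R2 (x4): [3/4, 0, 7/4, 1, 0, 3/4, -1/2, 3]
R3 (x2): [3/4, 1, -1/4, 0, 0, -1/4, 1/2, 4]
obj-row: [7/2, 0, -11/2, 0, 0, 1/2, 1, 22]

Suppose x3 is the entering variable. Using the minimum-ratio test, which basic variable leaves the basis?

Column x3 entries and ratios — u1: 4/(5/4) = 16/5; x4: 3/(7/4) = 12/7; x2: -1/4 ≤ 0, skip.
Smallest ratio is 12/7 in the row of x4, so x4 leaves.

x4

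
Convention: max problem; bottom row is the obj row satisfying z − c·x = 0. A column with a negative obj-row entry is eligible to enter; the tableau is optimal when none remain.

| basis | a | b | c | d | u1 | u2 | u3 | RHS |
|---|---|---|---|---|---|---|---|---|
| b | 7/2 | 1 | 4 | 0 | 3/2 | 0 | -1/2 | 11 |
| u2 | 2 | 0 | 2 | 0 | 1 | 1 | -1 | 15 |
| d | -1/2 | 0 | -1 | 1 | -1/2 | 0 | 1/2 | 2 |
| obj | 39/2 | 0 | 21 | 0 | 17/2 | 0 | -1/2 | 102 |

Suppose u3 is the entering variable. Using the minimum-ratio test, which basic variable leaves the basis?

d

Column u3 entries and ratios — b: -1/2 ≤ 0, skip; u2: -1 ≤ 0, skip; d: 2/(1/2) = 4.
Smallest ratio is 4 in the row of d, so d leaves.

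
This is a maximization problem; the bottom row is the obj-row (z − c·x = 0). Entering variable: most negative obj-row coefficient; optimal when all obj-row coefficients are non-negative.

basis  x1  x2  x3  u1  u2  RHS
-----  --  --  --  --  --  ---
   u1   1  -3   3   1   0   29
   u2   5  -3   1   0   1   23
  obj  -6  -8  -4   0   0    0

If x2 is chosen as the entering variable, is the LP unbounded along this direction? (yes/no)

Every constraint-row entry in column x2 is ≤ 0, so increasing x2 is unbounded.

yes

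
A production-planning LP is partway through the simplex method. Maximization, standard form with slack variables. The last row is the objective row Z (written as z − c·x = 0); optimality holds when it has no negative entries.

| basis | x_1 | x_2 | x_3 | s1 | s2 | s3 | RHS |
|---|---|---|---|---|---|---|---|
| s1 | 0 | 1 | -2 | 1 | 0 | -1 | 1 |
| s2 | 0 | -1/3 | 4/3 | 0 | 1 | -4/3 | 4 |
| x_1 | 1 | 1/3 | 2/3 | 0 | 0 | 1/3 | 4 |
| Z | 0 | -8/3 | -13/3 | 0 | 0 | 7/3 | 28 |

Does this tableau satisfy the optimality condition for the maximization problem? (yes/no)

no

The Z-row has a negative entry -13/3 in column x_3, so it is not optimal.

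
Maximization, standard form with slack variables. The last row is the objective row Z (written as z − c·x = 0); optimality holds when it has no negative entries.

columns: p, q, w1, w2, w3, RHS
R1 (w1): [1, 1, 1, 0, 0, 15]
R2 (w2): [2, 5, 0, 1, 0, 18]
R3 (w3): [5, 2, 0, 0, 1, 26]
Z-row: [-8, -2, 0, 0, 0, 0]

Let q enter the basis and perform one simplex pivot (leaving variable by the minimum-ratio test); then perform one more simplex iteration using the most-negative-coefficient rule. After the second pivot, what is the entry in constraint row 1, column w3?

-1/7

Ratio test on column q — row 1: 15/1 = 15; row 2: 18/5 = 18/5; row 3: 26/2 = 13. Minimum is 18/5 at row 2 (w2 leaves); pivot element 5.
Divide row 2 by 5; eliminate column q from the other rows.
Second iteration: most negative Z-row entry is -36/5 in column p, so p enters.
Ratio test on column p — row 1: (57/5)/(3/5) = 19; row 2: (18/5)/(2/5) = 9; row 3: (94/5)/(21/5) = 94/21. Minimum is 94/21 at row 3 (w3 leaves); pivot element 21/5.
Divide row 3 by 21/5; eliminate column p from the other rows.
After both pivots, the entry at constraint row 1, column w3 is -1/7.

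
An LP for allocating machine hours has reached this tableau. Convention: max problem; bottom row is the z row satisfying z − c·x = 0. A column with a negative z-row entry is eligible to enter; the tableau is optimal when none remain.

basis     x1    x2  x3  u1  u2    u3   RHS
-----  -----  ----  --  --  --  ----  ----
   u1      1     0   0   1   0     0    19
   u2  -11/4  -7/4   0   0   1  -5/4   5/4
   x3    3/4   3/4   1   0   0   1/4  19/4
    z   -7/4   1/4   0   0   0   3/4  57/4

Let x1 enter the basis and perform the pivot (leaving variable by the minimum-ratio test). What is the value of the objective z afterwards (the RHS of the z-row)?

Ratio test on column x1 — row 1: 19/1 = 19; row 2: entry -11/4 ≤ 0; row 3: (19/4)/(3/4) = 19/3. Minimum is 19/3 at row 3 (x3 leaves); pivot element 3/4.
Pivot on row 3; the z-row RHS becomes 57/4 − (-7/4)·(19/3) = 76/3.

76/3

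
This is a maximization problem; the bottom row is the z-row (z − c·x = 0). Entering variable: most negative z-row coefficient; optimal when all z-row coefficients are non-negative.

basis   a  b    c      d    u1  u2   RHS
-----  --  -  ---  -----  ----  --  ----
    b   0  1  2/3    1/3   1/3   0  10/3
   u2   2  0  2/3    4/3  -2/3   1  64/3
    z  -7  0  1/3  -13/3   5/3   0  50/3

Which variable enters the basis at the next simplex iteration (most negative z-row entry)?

a

Negative z-row entries: a: -7, d: -13/3.
The most negative is -7 in column a, so a enters.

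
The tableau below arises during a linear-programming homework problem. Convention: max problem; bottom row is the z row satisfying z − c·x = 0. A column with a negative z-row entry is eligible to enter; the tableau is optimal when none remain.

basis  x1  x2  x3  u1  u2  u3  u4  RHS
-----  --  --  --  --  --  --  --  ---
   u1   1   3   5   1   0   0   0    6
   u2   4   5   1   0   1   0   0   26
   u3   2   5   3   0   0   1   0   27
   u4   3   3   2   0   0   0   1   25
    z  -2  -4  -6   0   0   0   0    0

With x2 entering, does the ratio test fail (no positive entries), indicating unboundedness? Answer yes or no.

Column x2 has positive entries in row(s) 1, 2, 3, 4, so the ratio test bounds it — not unbounded.

no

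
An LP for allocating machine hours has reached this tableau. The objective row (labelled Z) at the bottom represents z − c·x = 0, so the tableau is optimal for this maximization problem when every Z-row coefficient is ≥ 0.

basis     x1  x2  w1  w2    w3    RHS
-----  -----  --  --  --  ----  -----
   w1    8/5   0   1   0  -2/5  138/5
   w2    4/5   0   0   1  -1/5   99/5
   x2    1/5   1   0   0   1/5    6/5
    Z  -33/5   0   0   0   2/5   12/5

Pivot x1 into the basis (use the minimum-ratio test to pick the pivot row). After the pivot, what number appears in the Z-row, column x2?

33

Ratio test on column x1 — row 1: (138/5)/(8/5) = 69/4; row 2: (99/5)/(4/5) = 99/4; row 3: (6/5)/(1/5) = 6. Minimum is 6 at row 3 (x2 leaves); pivot element 1/5.
Divide row 3 by 1/5; eliminate column x1 from the other rows.
Z-row update in column x2: 0 − (-33/5)·5 = 33.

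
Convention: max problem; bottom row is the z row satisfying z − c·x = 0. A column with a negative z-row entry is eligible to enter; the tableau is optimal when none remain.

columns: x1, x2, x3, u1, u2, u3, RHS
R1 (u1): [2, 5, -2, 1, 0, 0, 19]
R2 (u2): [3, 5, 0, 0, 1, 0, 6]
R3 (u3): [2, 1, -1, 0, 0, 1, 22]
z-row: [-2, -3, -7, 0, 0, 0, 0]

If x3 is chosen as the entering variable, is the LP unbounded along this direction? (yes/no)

yes

Every constraint-row entry in column x3 is ≤ 0, so increasing x3 is unbounded.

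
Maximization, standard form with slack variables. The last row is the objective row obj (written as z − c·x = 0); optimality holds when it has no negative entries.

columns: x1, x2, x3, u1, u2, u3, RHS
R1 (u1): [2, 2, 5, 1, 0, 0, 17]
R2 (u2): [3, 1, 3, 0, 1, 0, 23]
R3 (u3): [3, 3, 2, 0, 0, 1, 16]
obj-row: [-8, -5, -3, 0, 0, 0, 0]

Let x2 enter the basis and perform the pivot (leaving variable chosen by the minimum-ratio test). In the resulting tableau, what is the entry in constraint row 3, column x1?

1

Ratio test on column x2 — row 1: 17/2 = 17/2; row 2: 23/1 = 23; row 3: 16/3 = 16/3. Minimum is 16/3 at row 3 (u3 leaves); pivot element 3.
Divide row 3 by 3; eliminate column x2 from the other rows.
In the new row 3, the x1 entry is the old entry divided by the pivot: 3/3 = 1.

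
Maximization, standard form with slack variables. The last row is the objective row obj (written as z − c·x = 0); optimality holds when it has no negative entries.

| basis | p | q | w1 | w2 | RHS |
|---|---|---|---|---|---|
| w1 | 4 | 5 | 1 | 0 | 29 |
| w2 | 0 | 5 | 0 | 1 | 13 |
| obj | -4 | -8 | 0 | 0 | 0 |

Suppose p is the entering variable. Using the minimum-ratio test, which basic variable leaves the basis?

w1

Column p entries and ratios — w1: 29/4 = 29/4; w2: 0 ≤ 0, skip.
Smallest ratio is 29/4 in the row of w1, so w1 leaves.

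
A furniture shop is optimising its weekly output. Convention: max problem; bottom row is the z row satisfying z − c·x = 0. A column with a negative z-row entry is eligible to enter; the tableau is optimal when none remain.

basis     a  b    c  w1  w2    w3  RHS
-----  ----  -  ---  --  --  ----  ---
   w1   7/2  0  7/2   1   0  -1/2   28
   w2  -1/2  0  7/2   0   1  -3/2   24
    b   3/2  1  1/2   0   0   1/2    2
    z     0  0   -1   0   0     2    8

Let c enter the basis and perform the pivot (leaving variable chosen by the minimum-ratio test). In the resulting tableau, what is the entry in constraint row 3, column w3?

Ratio test on column c — row 1: 28/(7/2) = 8; row 2: 24/(7/2) = 48/7; row 3: 2/(1/2) = 4. Minimum is 4 at row 3 (b leaves); pivot element 1/2.
Divide row 3 by 1/2; eliminate column c from the other rows.
In the new row 3, the w3 entry is the old entry divided by the pivot: (1/2)/(1/2) = 1.

1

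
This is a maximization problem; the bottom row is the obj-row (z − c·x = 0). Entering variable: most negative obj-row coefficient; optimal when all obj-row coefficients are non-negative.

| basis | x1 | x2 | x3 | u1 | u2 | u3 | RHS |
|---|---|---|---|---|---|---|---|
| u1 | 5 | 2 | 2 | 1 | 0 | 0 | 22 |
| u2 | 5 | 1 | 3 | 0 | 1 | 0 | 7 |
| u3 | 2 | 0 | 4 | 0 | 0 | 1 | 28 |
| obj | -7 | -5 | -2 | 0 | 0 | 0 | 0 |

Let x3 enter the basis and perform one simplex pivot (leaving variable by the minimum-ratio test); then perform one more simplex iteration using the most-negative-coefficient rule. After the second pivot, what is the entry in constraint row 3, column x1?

Ratio test on column x3 — row 1: 22/2 = 11; row 2: 7/3 = 7/3; row 3: 28/4 = 7. Minimum is 7/3 at row 2 (u2 leaves); pivot element 3.
Divide row 2 by 3; eliminate column x3 from the other rows.
Second iteration: most negative obj-row entry is -13/3 in column x2, so x2 enters.
Ratio test on column x2 — row 1: (52/3)/(4/3) = 13; row 2: (7/3)/(1/3) = 7; row 3: entry -4/3 ≤ 0. Minimum is 7 at row 2 (x3 leaves); pivot element 1/3.
Divide row 2 by 1/3; eliminate column x2 from the other rows.
After both pivots, the entry at constraint row 3, column x1 is 2.

2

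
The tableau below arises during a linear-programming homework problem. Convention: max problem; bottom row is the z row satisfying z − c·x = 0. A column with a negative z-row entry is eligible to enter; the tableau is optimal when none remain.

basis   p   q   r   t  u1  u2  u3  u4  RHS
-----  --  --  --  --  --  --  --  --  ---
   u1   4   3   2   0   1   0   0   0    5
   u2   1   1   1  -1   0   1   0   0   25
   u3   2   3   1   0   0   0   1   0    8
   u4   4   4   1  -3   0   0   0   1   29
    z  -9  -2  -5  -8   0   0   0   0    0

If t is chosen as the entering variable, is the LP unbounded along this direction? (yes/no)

yes

Every constraint-row entry in column t is ≤ 0, so increasing t is unbounded.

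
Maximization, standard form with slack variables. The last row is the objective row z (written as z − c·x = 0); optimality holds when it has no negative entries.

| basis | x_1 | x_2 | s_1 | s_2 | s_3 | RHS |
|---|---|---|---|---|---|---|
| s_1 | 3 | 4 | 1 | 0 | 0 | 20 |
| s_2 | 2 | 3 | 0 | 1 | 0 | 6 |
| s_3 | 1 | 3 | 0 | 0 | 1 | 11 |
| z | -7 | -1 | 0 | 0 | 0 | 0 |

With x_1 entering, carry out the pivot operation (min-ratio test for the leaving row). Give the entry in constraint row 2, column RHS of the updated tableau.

3

Ratio test on column x_1 — row 1: 20/3 = 20/3; row 2: 6/2 = 3; row 3: 11/1 = 11. Minimum is 3 at row 2 (s_2 leaves); pivot element 2.
Divide row 2 by 2; eliminate column x_1 from the other rows.
In the new row 2, the RHS entry is the old entry divided by the pivot: 6/2 = 3.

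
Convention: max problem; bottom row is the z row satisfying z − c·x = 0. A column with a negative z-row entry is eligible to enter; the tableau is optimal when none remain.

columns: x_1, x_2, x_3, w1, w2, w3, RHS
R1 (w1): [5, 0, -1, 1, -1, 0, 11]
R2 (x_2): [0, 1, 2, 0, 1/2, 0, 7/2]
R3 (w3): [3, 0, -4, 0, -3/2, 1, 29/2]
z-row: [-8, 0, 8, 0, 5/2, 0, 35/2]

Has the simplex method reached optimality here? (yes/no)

no

The z-row has a negative entry -8 in column x_1, so it is not optimal.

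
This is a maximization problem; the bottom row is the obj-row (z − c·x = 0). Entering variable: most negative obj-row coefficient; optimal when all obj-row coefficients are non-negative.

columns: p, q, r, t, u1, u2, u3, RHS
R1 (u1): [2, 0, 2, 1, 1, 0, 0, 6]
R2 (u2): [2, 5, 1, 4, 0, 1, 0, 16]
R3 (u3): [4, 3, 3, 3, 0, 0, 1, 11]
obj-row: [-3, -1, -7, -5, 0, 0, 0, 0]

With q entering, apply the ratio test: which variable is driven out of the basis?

Column q entries and ratios — u1: 0 ≤ 0, skip; u2: 16/5 = 16/5; u3: 11/3 = 11/3.
Smallest ratio is 16/5 in the row of u2, so u2 leaves.

u2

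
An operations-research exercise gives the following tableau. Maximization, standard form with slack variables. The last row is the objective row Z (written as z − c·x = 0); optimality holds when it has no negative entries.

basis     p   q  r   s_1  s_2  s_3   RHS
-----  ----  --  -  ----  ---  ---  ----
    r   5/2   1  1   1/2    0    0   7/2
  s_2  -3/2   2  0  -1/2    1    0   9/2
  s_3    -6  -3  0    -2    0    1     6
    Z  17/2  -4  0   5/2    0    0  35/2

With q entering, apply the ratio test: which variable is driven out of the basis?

Column q entries and ratios — r: (7/2)/1 = 7/2; s_2: (9/2)/2 = 9/4; s_3: -3 ≤ 0, skip.
Smallest ratio is 9/4 in the row of s_2, so s_2 leaves.

s_2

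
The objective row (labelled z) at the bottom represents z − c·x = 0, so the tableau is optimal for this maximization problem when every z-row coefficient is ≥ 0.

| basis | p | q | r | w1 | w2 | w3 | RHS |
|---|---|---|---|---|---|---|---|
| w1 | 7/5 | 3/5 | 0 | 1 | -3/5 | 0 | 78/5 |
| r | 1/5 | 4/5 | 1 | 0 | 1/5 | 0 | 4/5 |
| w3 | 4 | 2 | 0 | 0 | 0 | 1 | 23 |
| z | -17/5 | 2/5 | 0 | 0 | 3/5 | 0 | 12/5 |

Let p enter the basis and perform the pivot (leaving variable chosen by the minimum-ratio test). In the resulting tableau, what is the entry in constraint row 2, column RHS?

Ratio test on column p — row 1: (78/5)/(7/5) = 78/7; row 2: (4/5)/(1/5) = 4; row 3: 23/4 = 23/4. Minimum is 4 at row 2 (r leaves); pivot element 1/5.
Divide row 2 by 1/5; eliminate column p from the other rows.
In the new row 2, the RHS entry is the old entry divided by the pivot: (4/5)/(1/5) = 4.

4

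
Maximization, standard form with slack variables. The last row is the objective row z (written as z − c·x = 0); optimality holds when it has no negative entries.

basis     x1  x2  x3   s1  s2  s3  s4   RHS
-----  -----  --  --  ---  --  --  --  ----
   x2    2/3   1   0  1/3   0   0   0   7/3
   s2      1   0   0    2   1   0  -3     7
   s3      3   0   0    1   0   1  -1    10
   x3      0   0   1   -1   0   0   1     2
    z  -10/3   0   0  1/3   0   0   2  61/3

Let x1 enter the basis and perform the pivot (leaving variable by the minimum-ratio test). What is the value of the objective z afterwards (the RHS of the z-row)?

283/9

Ratio test on column x1 — row 1: (7/3)/(2/3) = 7/2; row 2: 7/1 = 7; row 3: 10/3 = 10/3; row 4: entry 0 ≤ 0. Minimum is 10/3 at row 3 (s3 leaves); pivot element 3.
Pivot on row 3; the z-row RHS becomes 61/3 − (-10/3)·(10/3) = 283/9.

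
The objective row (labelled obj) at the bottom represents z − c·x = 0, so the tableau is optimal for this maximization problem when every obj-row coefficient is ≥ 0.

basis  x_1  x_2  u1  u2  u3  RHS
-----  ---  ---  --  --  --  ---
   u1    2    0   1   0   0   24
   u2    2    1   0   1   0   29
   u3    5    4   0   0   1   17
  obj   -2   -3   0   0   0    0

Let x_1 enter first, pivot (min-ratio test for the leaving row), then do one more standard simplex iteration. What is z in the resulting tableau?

Ratio test on column x_1 — row 1: 24/2 = 12; row 2: 29/2 = 29/2; row 3: 17/5 = 17/5. Minimum is 17/5 at row 3 (u3 leaves); pivot element 5.
Pivot on row 3; the obj-row RHS becomes 0 − (-2)·(17/5) = 34/5.
Next entering variable (most negative obj-row entry -7/5): x_2.
Ratio test on column x_2 — row 1: entry -8/5 ≤ 0; row 2: entry -3/5 ≤ 0; row 3: (17/5)/(4/5) = 17/4. Minimum is 17/4 at row 3 (x_1 leaves); pivot element 4/5.
After the second pivot the obj-row RHS is 34/5 − (-7/5)·(17/4) = 51/4.

51/4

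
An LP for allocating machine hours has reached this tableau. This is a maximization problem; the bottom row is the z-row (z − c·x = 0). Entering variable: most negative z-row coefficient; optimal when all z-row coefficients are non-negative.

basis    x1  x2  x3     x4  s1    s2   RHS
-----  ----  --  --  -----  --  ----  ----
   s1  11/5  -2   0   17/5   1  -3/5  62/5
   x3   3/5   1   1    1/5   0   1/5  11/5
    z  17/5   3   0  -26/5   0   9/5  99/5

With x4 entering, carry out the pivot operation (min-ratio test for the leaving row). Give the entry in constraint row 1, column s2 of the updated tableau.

-3/17

Ratio test on column x4 — row 1: (62/5)/(17/5) = 62/17; row 2: (11/5)/(1/5) = 11. Minimum is 62/17 at row 1 (s1 leaves); pivot element 17/5.
Divide row 1 by 17/5; eliminate column x4 from the other rows.
In the new row 1, the s2 entry is the old entry divided by the pivot: (-3/5)/(17/5) = -3/17.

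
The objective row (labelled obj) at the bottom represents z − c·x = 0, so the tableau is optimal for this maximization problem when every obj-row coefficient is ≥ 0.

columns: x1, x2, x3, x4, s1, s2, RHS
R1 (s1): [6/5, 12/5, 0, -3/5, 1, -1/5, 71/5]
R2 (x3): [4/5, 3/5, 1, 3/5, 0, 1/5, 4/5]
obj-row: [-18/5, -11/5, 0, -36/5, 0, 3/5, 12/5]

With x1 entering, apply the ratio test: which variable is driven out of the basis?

x3

Column x1 entries and ratios — s1: (71/5)/(6/5) = 71/6; x3: (4/5)/(4/5) = 1.
Smallest ratio is 1 in the row of x3, so x3 leaves.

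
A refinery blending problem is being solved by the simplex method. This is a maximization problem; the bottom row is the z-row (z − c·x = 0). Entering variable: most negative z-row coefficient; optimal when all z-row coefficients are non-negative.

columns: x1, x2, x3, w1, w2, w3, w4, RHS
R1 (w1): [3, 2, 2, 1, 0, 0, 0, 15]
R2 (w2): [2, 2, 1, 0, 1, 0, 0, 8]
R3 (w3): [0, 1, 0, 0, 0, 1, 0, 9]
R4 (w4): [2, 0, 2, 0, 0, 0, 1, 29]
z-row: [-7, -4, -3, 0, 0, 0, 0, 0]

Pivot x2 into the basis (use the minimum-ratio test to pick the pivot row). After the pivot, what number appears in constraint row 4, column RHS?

29

Ratio test on column x2 — row 1: 15/2 = 15/2; row 2: 8/2 = 4; row 3: 9/1 = 9; row 4: entry 0 ≤ 0. Minimum is 4 at row 2 (w2 leaves); pivot element 2.
Divide row 2 by 2; eliminate column x2 from the other rows.
Row 4 update in column RHS: 29 − 0·4 = 29.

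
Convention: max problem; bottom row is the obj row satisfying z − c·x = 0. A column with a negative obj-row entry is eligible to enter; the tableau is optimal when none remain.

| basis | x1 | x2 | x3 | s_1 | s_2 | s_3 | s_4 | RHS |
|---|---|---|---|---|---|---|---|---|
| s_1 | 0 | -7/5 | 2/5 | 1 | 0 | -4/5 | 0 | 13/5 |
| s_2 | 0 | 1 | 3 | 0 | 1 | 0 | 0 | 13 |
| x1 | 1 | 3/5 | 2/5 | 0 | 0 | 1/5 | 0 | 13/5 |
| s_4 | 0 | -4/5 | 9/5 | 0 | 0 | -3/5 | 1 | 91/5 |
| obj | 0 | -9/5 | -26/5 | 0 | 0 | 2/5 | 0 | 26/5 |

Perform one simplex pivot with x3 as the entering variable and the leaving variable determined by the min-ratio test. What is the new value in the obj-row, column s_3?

Ratio test on column x3 — row 1: (13/5)/(2/5) = 13/2; row 2: 13/3 = 13/3; row 3: (13/5)/(2/5) = 13/2; row 4: (91/5)/(9/5) = 91/9. Minimum is 13/3 at row 2 (s_2 leaves); pivot element 3.
Divide row 2 by 3; eliminate column x3 from the other rows.
obj-row update in column s_3: 2/5 − (-26/5)·0 = 2/5.

2/5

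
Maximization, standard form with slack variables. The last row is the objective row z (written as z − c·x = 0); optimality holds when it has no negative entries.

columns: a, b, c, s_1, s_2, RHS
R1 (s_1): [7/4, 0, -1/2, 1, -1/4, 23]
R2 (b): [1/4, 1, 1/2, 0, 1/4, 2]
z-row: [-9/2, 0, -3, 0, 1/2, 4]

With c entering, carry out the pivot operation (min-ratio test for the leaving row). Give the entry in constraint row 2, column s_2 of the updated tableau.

1/2

Ratio test on column c — row 1: entry -1/2 ≤ 0; row 2: 2/(1/2) = 4. Minimum is 4 at row 2 (b leaves); pivot element 1/2.
Divide row 2 by 1/2; eliminate column c from the other rows.
In the new row 2, the s_2 entry is the old entry divided by the pivot: (1/4)/(1/2) = 1/2.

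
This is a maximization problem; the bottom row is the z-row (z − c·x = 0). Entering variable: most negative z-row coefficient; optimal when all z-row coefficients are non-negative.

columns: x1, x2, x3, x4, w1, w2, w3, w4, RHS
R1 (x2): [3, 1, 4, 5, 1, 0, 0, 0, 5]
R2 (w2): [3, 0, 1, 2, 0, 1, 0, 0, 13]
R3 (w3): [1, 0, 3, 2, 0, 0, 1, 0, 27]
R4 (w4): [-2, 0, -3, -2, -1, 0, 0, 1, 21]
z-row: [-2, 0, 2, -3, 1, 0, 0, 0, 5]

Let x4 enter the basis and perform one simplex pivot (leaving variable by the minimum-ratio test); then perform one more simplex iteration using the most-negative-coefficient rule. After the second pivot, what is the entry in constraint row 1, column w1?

1/3

Ratio test on column x4 — row 1: 5/5 = 1; row 2: 13/2 = 13/2; row 3: 27/2 = 27/2; row 4: entry -2 ≤ 0. Minimum is 1 at row 1 (x2 leaves); pivot element 5.
Divide row 1 by 5; eliminate column x4 from the other rows.
Second iteration: most negative z-row entry is -1/5 in column x1, so x1 enters.
Ratio test on column x1 — row 1: 1/(3/5) = 5/3; row 2: 11/(9/5) = 55/9; row 3: entry -1/5 ≤ 0; row 4: entry -4/5 ≤ 0. Minimum is 5/3 at row 1 (x4 leaves); pivot element 3/5.
Divide row 1 by 3/5; eliminate column x1 from the other rows.
After both pivots, the entry at constraint row 1, column w1 is 1/3.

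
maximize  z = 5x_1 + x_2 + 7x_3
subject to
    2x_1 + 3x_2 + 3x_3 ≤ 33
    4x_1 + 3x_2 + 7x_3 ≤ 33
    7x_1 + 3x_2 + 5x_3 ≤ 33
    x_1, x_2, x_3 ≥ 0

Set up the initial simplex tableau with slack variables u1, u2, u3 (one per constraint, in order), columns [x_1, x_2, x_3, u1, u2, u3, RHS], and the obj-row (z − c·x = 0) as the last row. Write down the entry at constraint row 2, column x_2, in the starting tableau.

3

Constraint 2 has coefficient 3 on x_2.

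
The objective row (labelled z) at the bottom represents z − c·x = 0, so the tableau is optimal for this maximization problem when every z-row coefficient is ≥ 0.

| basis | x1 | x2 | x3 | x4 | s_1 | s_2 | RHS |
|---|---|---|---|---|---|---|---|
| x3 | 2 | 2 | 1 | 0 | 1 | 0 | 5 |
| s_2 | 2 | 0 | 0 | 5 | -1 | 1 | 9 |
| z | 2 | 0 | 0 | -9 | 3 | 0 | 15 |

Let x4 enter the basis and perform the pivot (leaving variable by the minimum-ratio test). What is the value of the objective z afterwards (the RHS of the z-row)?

156/5

Ratio test on column x4 — row 1: entry 0 ≤ 0; row 2: 9/5 = 9/5. Minimum is 9/5 at row 2 (s_2 leaves); pivot element 5.
Pivot on row 2; the z-row RHS becomes 15 − (-9)·(9/5) = 156/5.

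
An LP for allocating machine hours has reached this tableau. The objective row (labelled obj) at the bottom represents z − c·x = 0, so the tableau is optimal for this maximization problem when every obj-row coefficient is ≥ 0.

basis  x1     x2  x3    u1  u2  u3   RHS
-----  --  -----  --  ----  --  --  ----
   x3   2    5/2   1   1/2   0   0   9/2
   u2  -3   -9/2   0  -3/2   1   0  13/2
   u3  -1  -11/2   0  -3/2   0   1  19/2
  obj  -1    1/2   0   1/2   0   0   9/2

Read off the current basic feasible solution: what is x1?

0

x1 is not in the basis, so in the current basic feasible solution x1 = 0.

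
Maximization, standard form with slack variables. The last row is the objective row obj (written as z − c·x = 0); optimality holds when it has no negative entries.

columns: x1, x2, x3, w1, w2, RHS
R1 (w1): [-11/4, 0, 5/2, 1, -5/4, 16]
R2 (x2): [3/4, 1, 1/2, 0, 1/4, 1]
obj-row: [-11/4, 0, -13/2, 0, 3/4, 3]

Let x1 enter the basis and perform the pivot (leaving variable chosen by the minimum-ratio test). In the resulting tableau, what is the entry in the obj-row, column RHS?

Ratio test on column x1 — row 1: entry -11/4 ≤ 0; row 2: 1/(3/4) = 4/3. Minimum is 4/3 at row 2 (x2 leaves); pivot element 3/4.
Divide row 2 by 3/4; eliminate column x1 from the other rows.
obj-row update in column RHS: 3 − (-11/4)·(4/3) = 20/3.

20/3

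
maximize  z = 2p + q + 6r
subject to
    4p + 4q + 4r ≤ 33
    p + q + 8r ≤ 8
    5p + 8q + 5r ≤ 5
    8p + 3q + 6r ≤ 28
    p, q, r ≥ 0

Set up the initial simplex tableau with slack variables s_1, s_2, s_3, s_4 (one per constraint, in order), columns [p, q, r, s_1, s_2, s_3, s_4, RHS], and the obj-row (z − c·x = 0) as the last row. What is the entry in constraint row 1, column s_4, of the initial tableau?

Slack s_4 belongs to constraint 4; its column is the unit vector e_4, so the entry in row 1 is 0.

0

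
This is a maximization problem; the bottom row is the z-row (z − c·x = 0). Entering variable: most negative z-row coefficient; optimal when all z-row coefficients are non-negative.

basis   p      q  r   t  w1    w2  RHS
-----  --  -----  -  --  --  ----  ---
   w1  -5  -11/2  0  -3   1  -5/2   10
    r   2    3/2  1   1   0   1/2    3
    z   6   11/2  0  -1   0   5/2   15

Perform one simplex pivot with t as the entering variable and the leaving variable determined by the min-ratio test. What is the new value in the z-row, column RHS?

18

Ratio test on column t — row 1: entry -3 ≤ 0; row 2: 3/1 = 3. Minimum is 3 at row 2 (r leaves); pivot element 1.
Divide row 2 by 1; eliminate column t from the other rows.
z-row update in column RHS: 15 − (-1)·3 = 18.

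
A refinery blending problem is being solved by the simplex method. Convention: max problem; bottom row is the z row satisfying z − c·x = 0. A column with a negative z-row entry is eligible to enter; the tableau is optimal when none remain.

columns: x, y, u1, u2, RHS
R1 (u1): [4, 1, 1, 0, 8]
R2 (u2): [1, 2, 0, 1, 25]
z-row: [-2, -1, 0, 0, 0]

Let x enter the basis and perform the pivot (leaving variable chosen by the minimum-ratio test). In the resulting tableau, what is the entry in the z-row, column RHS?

4

Ratio test on column x — row 1: 8/4 = 2; row 2: 25/1 = 25. Minimum is 2 at row 1 (u1 leaves); pivot element 4.
Divide row 1 by 4; eliminate column x from the other rows.
z-row update in column RHS: 0 − (-2)·2 = 4.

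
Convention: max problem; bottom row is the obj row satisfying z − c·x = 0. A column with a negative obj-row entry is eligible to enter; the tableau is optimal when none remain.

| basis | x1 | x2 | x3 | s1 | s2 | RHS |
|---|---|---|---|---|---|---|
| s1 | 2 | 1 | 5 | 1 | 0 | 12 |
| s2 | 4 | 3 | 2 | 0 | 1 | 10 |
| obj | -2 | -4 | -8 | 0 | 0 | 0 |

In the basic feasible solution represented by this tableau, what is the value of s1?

12

s1 is basic (row 1); its value is the RHS of that row, 12.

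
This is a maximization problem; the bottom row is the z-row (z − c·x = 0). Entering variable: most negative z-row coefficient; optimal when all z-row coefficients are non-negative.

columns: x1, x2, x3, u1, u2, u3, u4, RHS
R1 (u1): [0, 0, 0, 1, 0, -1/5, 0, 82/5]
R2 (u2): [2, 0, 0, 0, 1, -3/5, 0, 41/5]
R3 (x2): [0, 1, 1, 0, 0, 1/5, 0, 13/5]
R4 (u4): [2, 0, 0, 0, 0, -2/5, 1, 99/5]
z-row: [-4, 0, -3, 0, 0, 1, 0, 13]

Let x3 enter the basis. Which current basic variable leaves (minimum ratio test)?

Column x3 entries and ratios — u1: 0 ≤ 0, skip; u2: 0 ≤ 0, skip; x2: (13/5)/1 = 13/5; u4: 0 ≤ 0, skip.
Smallest ratio is 13/5 in the row of x2, so x2 leaves.

x2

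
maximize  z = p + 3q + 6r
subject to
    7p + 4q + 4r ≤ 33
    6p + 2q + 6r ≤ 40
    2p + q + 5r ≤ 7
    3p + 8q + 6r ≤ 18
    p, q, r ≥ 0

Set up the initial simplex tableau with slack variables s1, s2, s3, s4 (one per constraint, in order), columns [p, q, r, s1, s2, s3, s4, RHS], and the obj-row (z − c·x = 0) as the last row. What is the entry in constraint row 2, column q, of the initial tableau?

Constraint 2 has coefficient 2 on q.

2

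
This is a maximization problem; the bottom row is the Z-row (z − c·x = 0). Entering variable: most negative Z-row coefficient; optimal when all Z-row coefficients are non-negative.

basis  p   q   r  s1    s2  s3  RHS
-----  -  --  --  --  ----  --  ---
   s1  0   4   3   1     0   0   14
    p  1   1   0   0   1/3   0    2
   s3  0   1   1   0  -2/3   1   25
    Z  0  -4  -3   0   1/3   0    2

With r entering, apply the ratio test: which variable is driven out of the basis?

Column r entries and ratios — s1: 14/3 = 14/3; p: 0 ≤ 0, skip; s3: 25/1 = 25.
Smallest ratio is 14/3 in the row of s1, so s1 leaves.

s1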